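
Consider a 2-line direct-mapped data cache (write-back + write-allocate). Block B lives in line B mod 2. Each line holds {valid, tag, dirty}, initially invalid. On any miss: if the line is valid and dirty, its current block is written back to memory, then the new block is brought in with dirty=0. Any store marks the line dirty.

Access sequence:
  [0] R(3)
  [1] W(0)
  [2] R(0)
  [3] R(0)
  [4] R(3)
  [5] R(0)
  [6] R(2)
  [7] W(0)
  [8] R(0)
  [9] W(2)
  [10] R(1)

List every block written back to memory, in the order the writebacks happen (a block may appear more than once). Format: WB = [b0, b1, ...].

0: R B3 -> L1 miss  d=-]
1: W B0 -> L0 miss  d=D]
2: R B0 -> L0 hit  d=D]
3: R B0 -> L0 hit  d=D]
4: R B3 -> L1 hit  d=-]
5: R B0 -> L0 hit  d=D]
6: R B2 -> L0 miss wb->B0  d=-]
7: W B0 -> L0 miss  d=D]
8: R B0 -> L0 hit  d=D]
9: W B2 -> L0 miss wb->B0  d=D]
10: R B1 -> L1 miss  d=-]

WB = [0, 0]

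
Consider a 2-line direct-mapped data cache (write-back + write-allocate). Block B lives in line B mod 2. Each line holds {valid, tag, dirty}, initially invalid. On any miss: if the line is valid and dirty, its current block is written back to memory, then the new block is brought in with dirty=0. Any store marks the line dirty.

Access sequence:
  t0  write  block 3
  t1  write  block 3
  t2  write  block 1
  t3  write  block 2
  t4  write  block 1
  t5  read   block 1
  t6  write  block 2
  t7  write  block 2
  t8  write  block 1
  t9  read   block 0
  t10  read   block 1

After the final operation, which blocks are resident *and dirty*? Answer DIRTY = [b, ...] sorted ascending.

0: W B3 -> L1 miss  d=D]
1: W B3 -> L1 hit  d=D]
2: W B1 -> L1 miss wb->B3  d=D]
3: W B2 -> L0 miss  d=D]
4: W B1 -> L1 hit  d=D]
5: R B1 -> L1 hit  d=D]
6: W B2 -> L0 hit  d=D]
7: W B2 -> L0 hit  d=D]
8: W B1 -> L1 hit  d=D]
9: R B0 -> L0 miss wb->B2  d=-]
10: R B1 -> L1 hit  d=D]

DIRTY = [1]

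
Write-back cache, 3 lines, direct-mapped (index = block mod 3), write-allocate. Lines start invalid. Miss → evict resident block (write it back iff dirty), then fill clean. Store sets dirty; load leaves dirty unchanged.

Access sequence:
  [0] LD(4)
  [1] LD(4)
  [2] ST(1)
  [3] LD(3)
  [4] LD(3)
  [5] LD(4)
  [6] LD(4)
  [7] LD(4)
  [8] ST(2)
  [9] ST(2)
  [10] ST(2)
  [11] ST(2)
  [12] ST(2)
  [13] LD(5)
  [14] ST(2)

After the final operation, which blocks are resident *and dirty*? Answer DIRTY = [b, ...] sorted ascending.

0: R B4 -> L1 miss  d=-]
1: R B4 -> L1 hit  d=-]
2: W B1 -> L1 miss  d=D]
3: R B3 -> L0 miss  d=-]
4: R B3 -> L0 hit  d=-]
5: R B4 -> L1 miss wb->B1  d=-]
6: R B4 -> L1 hit  d=-]
7: R B4 -> L1 hit  d=-]
8: W B2 -> L2 miss  d=D]
9: W B2 -> L2 hit  d=D]
10: W B2 -> L2 hit  d=D]
11: W B2 -> L2 hit  d=D]
12: W B2 -> L2 hit  d=D]
13: R B5 -> L2 miss wb->B2  d=-]
14: W B2 -> L2 miss  d=D]

DIRTY = [2]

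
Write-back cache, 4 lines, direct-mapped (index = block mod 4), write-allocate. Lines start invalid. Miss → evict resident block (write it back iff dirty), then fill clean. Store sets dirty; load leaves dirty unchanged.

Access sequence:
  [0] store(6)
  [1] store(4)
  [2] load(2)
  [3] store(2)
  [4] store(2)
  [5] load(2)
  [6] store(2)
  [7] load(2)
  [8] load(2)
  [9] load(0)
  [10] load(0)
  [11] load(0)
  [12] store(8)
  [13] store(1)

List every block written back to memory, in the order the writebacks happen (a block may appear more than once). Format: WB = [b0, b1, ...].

  0 | W B6 → L2 miss [D]
  1 | W B4 → L0 miss [D]
  2 | R B2 → L2 miss wb→B6 [-]
  3 | W B2 → L2 hit [D]
  4 | W B2 → L2 hit [D]
  5 | R B2 → L2 hit [D]
  6 | W B2 → L2 hit [D]
  7 | R B2 → L2 hit [D]
  8 | R B2 → L2 hit [D]
  9 | R B0 → L0 miss wb→B4 [-]
  10 | R B0 → L0 hit [-]
  11 | R B0 → L0 hit [-]
  12 | W B8 → L0 miss [D]
  13 | W B1 → L1 miss [D]

WB = [6, 4]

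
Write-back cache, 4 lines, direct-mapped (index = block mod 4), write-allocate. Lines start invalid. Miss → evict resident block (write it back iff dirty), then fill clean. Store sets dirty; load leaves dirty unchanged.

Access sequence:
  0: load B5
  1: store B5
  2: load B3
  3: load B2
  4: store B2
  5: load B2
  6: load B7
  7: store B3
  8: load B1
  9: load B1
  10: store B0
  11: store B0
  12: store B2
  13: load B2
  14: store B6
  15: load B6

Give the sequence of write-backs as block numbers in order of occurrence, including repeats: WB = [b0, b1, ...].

0: R B5 → L1 miss [-]
1: W B5 → L1 hit [D]
2: R B3 → L3 miss [-]
3: R B2 → L2 miss [-]
4: W B2 → L2 hit [D]
5: R B2 → L2 hit [D]
6: R B7 → L3 miss [-]
7: W B3 → L3 miss [D]
8: R B1 → L1 miss wb→B5 [-]
9: R B1 → L1 hit [-]
10: W B0 → L0 miss [D]
11: W B0 → L0 hit [D]
12: W B2 → L2 hit [D]
13: R B2 → L2 hit [D]
14: W B6 → L2 miss wb→B2 [D]
15: R B6 → L2 hit [D]

WB = [5, 2]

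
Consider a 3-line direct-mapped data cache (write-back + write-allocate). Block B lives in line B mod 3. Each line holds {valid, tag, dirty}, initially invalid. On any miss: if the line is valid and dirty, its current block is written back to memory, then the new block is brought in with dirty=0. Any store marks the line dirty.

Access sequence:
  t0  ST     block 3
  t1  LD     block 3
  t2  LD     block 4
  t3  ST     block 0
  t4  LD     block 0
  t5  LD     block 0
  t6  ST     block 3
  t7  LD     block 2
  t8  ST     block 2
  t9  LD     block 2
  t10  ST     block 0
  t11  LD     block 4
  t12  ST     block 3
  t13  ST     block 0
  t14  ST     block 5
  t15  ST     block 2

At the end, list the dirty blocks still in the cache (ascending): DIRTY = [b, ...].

  0 | W B3 → L0 miss [D]
  1 | R B3 → L0 hit [D]
  2 | R B4 → L1 miss [-]
  3 | W B0 → L0 miss wb→B3 [D]
  4 | R B0 → L0 hit [D]
  5 | R B0 → L0 hit [D]
  6 | W B3 → L0 miss wb→B0 [D]
  7 | R B2 → L2 miss [-]
  8 | W B2 → L2 hit [D]
  9 | R B2 → L2 hit [D]
  10 | W B0 → L0 miss wb→B3 [D]
  11 | R B4 → L1 hit [-]
  12 | W B3 → L0 miss wb→B0 [D]
  13 | W B0 → L0 miss wb→B3 [D]
  14 | W B5 → L2 miss wb→B2 [D]
  15 | W B2 → L2 miss wb→B5 [D]

DIRTY = [0, 2]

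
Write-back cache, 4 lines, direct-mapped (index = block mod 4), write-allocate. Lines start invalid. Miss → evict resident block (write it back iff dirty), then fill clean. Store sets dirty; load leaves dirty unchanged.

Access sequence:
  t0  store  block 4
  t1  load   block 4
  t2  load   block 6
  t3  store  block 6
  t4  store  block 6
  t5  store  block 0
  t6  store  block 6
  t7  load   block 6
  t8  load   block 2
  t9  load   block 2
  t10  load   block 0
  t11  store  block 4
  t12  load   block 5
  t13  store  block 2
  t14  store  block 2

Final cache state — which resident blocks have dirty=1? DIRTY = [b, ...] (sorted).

DIRTY = [2, 4]

0: W B4 → L0 miss [D]
1: R B4 → L0 hit [D]
2: R B6 → L2 miss [-]
3: W B6 → L2 hit [D]
4: W B6 → L2 hit [D]
5: W B0 → L0 miss wb→B4 [D]
6: W B6 → L2 hit [D]
7: R B6 → L2 hit [D]
8: R B2 → L2 miss wb→B6 [-]
9: R B2 → L2 hit [-]
10: R B0 → L0 hit [D]
11: W B4 → L0 miss wb→B0 [D]
12: R B5 → L1 miss [-]
13: W B2 → L2 hit [D]
14: W B2 → L2 hit [D]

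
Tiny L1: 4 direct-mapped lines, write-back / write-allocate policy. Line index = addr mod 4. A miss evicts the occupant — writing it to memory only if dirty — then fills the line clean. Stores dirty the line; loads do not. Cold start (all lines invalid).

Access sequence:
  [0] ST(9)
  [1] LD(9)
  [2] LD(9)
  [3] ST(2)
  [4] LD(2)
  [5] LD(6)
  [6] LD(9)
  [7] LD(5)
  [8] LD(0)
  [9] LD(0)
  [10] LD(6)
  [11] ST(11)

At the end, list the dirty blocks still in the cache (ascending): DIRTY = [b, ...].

0: W B9 → L1 miss [D]
1: R B9 → L1 hit [D]
2: R B9 → L1 hit [D]
3: W B2 → L2 miss [D]
4: R B2 → L2 hit [D]
5: R B6 → L2 miss wb→B2 [-]
6: R B9 → L1 hit [D]
7: R B5 → L1 miss wb→B9 [-]
8: R B0 → L0 miss [-]
9: R B0 → L0 hit [-]
10: R B6 → L2 hit [-]
11: W B11 → L3 miss [D]

DIRTY = [11]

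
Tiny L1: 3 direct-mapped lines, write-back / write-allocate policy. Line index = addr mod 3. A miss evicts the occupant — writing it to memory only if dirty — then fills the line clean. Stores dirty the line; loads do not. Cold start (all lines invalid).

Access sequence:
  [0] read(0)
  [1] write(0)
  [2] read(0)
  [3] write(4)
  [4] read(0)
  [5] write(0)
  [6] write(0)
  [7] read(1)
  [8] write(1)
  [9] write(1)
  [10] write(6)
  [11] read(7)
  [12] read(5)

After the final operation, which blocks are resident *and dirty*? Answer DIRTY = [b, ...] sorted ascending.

DIRTY = [6]

  0 | R B0 → L0 miss [-]
  1 | W B0 → L0 hit [D]
  2 | R B0 → L0 hit [D]
  3 | W B4 → L1 miss [D]
  4 | R B0 → L0 hit [D]
  5 | W B0 → L0 hit [D]
  6 | W B0 → L0 hit [D]
  7 | R B1 → L1 miss wb→B4 [-]
  8 | W B1 → L1 hit [D]
  9 | W B1 → L1 hit [D]
  10 | W B6 → L0 miss wb→B0 [D]
  11 | R B7 → L1 miss wb→B1 [-]
  12 | R B5 → L2 miss [-]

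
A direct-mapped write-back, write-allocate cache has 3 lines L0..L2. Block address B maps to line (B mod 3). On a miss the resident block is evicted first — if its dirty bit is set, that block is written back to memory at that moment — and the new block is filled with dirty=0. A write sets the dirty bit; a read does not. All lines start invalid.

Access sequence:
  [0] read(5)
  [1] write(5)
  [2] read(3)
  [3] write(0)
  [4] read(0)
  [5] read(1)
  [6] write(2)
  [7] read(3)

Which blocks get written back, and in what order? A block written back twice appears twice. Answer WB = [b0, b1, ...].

WB = [5, 0]

0: R B5 -> L2 miss  d=-]
1: W B5 -> L2 hit  d=D]
2: R B3 -> L0 miss  d=-]
3: W B0 -> L0 miss  d=D]
4: R B0 -> L0 hit  d=D]
5: R B1 -> L1 miss  d=-]
6: W B2 -> L2 miss wb->B5  d=D]
7: R B3 -> L0 miss wb->B0  d=-]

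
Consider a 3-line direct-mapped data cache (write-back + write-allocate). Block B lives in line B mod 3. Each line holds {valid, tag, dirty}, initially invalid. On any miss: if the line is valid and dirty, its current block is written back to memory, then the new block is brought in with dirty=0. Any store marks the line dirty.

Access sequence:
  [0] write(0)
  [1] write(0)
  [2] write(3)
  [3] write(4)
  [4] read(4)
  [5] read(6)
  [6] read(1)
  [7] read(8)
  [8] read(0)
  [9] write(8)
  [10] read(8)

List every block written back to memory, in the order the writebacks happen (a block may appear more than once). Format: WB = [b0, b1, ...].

0: W B0 -> L0 miss  d=D]
1: W B0 -> L0 hit  d=D]
2: W B3 -> L0 miss wb->B0  d=D]
3: W B4 -> L1 miss  d=D]
4: R B4 -> L1 hit  d=D]
5: R B6 -> L0 miss wb->B3  d=-]
6: R B1 -> L1 miss wb->B4  d=-]
7: R B8 -> L2 miss  d=-]
8: R B0 -> L0 miss  d=-]
9: W B8 -> L2 hit  d=D]
10: R B8 -> L2 hit  d=D]

WB = [0, 3, 4]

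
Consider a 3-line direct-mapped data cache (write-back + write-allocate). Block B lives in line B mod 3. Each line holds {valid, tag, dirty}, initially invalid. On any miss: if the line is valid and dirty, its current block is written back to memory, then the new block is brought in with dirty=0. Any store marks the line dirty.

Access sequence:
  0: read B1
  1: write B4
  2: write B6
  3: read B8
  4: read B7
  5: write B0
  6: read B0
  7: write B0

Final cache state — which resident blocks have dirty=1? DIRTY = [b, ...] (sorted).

DIRTY = [0]

0: R B1 → L1 miss [-]
1: W B4 → L1 miss [D]
2: W B6 → L0 miss [D]
3: R B8 → L2 miss [-]
4: R B7 → L1 miss wb→B4 [-]
5: W B0 → L0 miss wb→B6 [D]
6: R B0 → L0 hit [D]
7: W B0 → L0 hit [D]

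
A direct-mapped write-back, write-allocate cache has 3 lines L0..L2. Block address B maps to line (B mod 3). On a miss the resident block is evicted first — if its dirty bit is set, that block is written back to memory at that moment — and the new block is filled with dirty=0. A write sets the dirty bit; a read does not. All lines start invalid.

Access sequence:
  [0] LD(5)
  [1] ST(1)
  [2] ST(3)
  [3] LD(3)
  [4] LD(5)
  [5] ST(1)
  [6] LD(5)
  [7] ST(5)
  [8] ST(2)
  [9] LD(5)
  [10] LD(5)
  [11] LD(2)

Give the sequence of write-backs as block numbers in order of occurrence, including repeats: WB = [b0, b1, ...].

  0 | R B5 → L2 miss [-]
  1 | W B1 → L1 miss [D]
  2 | W B3 → L0 miss [D]
  3 | R B3 → L0 hit [D]
  4 | R B5 → L2 hit [-]
  5 | W B1 → L1 hit [D]
  6 | R B5 → L2 hit [-]
  7 | W B5 → L2 hit [D]
  8 | W B2 → L2 miss wb→B5 [D]
  9 | R B5 → L2 miss wb→B2 [-]
  10 | R B5 → L2 hit [-]
  11 | R B2 → L2 miss [-]

WB = [5, 2]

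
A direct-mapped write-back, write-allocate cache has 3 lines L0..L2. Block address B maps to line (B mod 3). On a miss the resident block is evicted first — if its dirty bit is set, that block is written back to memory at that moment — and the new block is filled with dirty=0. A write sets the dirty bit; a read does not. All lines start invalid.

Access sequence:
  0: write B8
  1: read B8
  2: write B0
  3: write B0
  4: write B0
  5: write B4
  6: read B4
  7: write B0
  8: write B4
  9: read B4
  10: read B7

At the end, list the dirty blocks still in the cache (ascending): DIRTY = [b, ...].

  0 | W B8 → L2 miss [D]
  1 | R B8 → L2 hit [D]
  2 | W B0 → L0 miss [D]
  3 | W B0 → L0 hit [D]
  4 | W B0 → L0 hit [D]
  5 | W B4 → L1 miss [D]
  6 | R B4 → L1 hit [D]
  7 | W B0 → L0 hit [D]
  8 | W B4 → L1 hit [D]
  9 | R B4 → L1 hit [D]
  10 | R B7 → L1 miss wb→B4 [-]

DIRTY = [0, 8]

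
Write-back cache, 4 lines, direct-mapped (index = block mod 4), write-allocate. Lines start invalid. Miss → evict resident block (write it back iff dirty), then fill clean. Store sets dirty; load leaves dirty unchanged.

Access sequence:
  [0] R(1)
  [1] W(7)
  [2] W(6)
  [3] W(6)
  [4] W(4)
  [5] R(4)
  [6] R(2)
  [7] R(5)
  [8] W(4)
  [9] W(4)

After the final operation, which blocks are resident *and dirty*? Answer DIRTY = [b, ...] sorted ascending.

  0 | R B1 → L1 miss [-]
  1 | W B7 → L3 miss [D]
  2 | W B6 → L2 miss [D]
  3 | W B6 → L2 hit [D]
  4 | W B4 → L0 miss [D]
  5 | R B4 → L0 hit [D]
  6 | R B2 → L2 miss wb→B6 [-]
  7 | R B5 → L1 miss [-]
  8 | W B4 → L0 hit [D]
  9 | W B4 → L0 hit [D]

DIRTY = [4, 7]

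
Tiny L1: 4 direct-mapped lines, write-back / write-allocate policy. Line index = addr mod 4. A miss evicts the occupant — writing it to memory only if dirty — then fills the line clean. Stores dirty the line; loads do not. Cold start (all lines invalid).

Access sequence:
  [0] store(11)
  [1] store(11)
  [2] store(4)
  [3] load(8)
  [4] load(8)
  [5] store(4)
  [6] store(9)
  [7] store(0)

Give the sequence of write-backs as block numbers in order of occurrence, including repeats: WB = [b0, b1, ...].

WB = [4, 4]

0: W B11 → L3 miss [D]
1: W B11 → L3 hit [D]
2: W B4 → L0 miss [D]
3: R B8 → L0 miss wb→B4 [-]
4: R B8 → L0 hit [-]
5: W B4 → L0 miss [D]
6: W B9 → L1 miss [D]
7: W B0 → L0 miss wb→B4 [D]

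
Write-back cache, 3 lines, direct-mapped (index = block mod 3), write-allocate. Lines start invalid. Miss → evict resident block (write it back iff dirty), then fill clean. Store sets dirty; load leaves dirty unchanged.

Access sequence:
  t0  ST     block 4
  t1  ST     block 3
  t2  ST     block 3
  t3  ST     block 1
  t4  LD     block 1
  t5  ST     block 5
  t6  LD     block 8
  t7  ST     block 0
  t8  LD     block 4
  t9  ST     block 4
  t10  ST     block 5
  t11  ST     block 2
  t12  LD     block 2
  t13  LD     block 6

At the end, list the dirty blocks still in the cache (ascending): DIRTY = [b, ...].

DIRTY = [2, 4]

  0 | W B4 → L1 miss [D]
  1 | W B3 → L0 miss [D]
  2 | W B3 → L0 hit [D]
  3 | W B1 → L1 miss wb→B4 [D]
  4 | R B1 → L1 hit [D]
  5 | W B5 → L2 miss [D]
  6 | R B8 → L2 miss wb→B5 [-]
  7 | W B0 → L0 miss wb→B3 [D]
  8 | R B4 → L1 miss wb→B1 [-]
  9 | W B4 → L1 hit [D]
  10 | W B5 → L2 miss [D]
  11 | W B2 → L2 miss wb→B5 [D]
  12 | R B2 → L2 hit [D]
  13 | R B6 → L0 miss wb→B0 [-]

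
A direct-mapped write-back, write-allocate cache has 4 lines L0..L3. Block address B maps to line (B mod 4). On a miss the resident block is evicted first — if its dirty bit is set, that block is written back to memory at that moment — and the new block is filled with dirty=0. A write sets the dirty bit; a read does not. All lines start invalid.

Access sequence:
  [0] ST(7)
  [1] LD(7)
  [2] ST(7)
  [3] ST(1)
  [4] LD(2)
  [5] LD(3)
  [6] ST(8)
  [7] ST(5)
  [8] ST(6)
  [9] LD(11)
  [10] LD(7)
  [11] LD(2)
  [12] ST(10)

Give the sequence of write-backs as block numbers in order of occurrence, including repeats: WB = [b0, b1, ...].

WB = [7, 1, 6]

0: W B7 → L3 miss [D]
1: R B7 → L3 hit [D]
2: W B7 → L3 hit [D]
3: W B1 → L1 miss [D]
4: R B2 → L2 miss [-]
5: R B3 → L3 miss wb→B7 [-]
6: W B8 → L0 miss [D]
7: W B5 → L1 miss wb→B1 [D]
8: W B6 → L2 miss [D]
9: R B11 → L3 miss [-]
10: R B7 → L3 miss [-]
11: R B2 → L2 miss wb→B6 [-]
12: W B10 → L2 miss [D]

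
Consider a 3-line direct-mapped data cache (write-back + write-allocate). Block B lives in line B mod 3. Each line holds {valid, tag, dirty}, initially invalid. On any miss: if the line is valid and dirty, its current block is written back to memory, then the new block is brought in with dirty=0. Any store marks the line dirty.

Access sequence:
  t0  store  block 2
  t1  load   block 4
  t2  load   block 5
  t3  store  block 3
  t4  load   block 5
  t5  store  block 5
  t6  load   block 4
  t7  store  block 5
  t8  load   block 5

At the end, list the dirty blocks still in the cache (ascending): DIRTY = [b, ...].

DIRTY = [3, 5]

0: W B2 -> L2 miss  d=D]
1: R B4 -> L1 miss  d=-]
2: R B5 -> L2 miss wb->B2  d=-]
3: W B3 -> L0 miss  d=D]
4: R B5 -> L2 hit  d=-]
5: W B5 -> L2 hit  d=D]
6: R B4 -> L1 hit  d=-]
7: W B5 -> L2 hit  d=D]
8: R B5 -> L2 hit  d=D]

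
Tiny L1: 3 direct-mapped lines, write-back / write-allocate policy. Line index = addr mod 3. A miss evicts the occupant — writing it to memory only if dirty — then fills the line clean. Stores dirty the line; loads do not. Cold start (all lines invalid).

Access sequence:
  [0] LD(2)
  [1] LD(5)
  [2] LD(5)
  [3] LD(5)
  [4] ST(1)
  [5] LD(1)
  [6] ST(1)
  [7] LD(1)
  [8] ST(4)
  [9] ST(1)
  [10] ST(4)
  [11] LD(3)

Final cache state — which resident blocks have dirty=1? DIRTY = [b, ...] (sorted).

DIRTY = [4]

  0 | R B2 → L2 miss [-]
  1 | R B5 → L2 miss [-]
  2 | R B5 → L2 hit [-]
  3 | R B5 → L2 hit [-]
  4 | W B1 → L1 miss [D]
  5 | R B1 → L1 hit [D]
  6 | W B1 → L1 hit [D]
  7 | R B1 → L1 hit [D]
  8 | W B4 → L1 miss wb→B1 [D]
  9 | W B1 → L1 miss wb→B4 [D]
  10 | W B4 → L1 miss wb→B1 [D]
  11 | R B3 → L0 miss [-]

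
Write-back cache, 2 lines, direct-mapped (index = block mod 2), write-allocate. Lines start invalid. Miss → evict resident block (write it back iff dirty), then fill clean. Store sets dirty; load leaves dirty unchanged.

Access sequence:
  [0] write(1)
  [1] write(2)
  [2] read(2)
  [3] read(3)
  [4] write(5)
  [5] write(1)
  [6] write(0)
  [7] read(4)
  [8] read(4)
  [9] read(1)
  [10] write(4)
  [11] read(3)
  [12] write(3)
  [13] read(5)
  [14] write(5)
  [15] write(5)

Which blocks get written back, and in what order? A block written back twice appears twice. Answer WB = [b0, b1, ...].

WB = [1, 5, 2, 0, 1, 3]

0: W B1 -> L1 miss  d=D]
1: W B2 -> L0 miss  d=D]
2: R B2 -> L0 hit  d=D]
3: R B3 -> L1 miss wb->B1  d=-]
4: W B5 -> L1 miss  d=D]
5: W B1 -> L1 miss wb->B5  d=D]
6: W B0 -> L0 miss wb->B2  d=D]
7: R B4 -> L0 miss wb->B0  d=-]
8: R B4 -> L0 hit  d=-]
9: R B1 -> L1 hit  d=D]
10: W B4 -> L0 hit  d=D]
11: R B3 -> L1 miss wb->B1  d=-]
12: W B3 -> L1 hit  d=D]
13: R B5 -> L1 miss wb->B3  d=-]
14: W B5 -> L1 hit  d=D]
15: W B5 -> L1 hit  d=D]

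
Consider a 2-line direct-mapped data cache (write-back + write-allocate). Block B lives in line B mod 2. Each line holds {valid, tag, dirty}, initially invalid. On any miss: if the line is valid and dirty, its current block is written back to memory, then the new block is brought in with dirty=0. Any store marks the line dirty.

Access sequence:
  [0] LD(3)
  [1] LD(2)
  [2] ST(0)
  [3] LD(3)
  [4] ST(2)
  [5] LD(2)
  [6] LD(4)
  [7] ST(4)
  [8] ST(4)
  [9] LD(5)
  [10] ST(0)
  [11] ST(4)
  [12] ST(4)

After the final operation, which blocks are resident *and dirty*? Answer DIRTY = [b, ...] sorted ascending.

  0 | R B3 → L1 miss [-]
  1 | R B2 → L0 miss [-]
  2 | W B0 → L0 miss [D]
  3 | R B3 → L1 hit [-]
  4 | W B2 → L0 miss wb→B0 [D]
  5 | R B2 → L0 hit [D]
  6 | R B4 → L0 miss wb→B2 [-]
  7 | W B4 → L0 hit [D]
  8 | W B4 → L0 hit [D]
  9 | R B5 → L1 miss [-]
  10 | W B0 → L0 miss wb→B4 [D]
  11 | W B4 → L0 miss wb→B0 [D]
  12 | W B4 → L0 hit [D]

DIRTY = [4]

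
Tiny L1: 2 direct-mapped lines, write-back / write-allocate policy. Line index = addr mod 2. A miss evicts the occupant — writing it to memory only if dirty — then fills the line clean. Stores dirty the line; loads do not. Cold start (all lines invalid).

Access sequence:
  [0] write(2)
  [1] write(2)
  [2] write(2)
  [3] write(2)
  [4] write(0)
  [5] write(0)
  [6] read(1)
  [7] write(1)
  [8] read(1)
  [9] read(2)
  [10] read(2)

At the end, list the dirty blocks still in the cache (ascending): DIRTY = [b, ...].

  0 | W B2 → L0 miss [D]
  1 | W B2 → L0 hit [D]
  2 | W B2 → L0 hit [D]
  3 | W B2 → L0 hit [D]
  4 | W B0 → L0 miss wb→B2 [D]
  5 | W B0 → L0 hit [D]
  6 | R B1 → L1 miss [-]
  7 | W B1 → L1 hit [D]
  8 | R B1 → L1 hit [D]
  9 | R B2 → L0 miss wb→B0 [-]
  10 | R B2 → L0 hit [-]

DIRTY = [1]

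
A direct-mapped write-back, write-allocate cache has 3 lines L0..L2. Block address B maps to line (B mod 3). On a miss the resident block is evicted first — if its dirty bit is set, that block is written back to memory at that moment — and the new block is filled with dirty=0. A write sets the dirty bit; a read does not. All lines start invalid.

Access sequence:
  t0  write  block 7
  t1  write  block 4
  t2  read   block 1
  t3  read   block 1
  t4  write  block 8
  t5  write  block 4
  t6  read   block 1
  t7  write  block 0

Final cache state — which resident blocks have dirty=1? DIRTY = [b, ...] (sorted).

0: W B7 -> L1 miss  d=D]
1: W B4 -> L1 miss wb->B7  d=D]
2: R B1 -> L1 miss wb->B4  d=-]
3: R B1 -> L1 hit  d=-]
4: W B8 -> L2 miss  d=D]
5: W B4 -> L1 miss  d=D]
6: R B1 -> L1 miss wb->B4  d=-]
7: W B0 -> L0 miss  d=D]

DIRTY = [0, 8]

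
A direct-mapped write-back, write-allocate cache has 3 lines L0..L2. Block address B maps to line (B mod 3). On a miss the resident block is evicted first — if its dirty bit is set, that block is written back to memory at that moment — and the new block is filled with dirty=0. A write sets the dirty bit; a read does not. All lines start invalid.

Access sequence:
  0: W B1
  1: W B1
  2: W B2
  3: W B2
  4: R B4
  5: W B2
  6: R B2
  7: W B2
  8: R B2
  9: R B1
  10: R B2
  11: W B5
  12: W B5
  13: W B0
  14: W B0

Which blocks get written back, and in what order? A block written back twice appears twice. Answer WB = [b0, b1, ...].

0: W B1 → L1 miss [D]
1: W B1 → L1 hit [D]
2: W B2 → L2 miss [D]
3: W B2 → L2 hit [D]
4: R B4 → L1 miss wb→B1 [-]
5: W B2 → L2 hit [D]
6: R B2 → L2 hit [D]
7: W B2 → L2 hit [D]
8: R B2 → L2 hit [D]
9: R B1 → L1 miss [-]
10: R B2 → L2 hit [D]
11: W B5 → L2 miss wb→B2 [D]
12: W B5 → L2 hit [D]
13: W B0 → L0 miss [D]
14: W B0 → L0 hit [D]

WB = [1, 2]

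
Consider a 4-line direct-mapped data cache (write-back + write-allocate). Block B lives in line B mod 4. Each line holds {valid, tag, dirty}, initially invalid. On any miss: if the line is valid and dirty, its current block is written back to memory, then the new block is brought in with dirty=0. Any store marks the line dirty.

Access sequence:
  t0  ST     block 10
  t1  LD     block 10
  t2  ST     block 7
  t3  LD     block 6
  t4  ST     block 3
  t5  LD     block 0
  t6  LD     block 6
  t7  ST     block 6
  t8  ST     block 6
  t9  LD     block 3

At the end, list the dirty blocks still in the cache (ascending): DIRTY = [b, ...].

DIRTY = [3, 6]

0: W B10 -> L2 miss  d=D]
1: R B10 -> L2 hit  d=D]
2: W B7 -> L3 miss  d=D]
3: R B6 -> L2 miss wb->B10  d=-]
4: W B3 -> L3 miss wb->B7  d=D]
5: R B0 -> L0 miss  d=-]
6: R B6 -> L2 hit  d=-]
7: W B6 -> L2 hit  d=D]
8: W B6 -> L2 hit  d=D]
9: R B3 -> L3 hit  d=D]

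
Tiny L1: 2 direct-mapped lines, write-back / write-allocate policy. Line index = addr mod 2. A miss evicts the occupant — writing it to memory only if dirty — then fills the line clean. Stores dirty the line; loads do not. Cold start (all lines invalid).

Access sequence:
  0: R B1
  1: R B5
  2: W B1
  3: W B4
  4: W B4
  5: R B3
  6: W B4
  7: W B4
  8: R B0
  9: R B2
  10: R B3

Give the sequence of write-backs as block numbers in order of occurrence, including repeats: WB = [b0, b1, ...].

WB = [1, 4]

0: R B1 -> L1 miss  d=-]
1: R B5 -> L1 miss  d=-]
2: W B1 -> L1 miss  d=D]
3: W B4 -> L0 miss  d=D]
4: W B4 -> L0 hit  d=D]
5: R B3 -> L1 miss wb->B1  d=-]
6: W B4 -> L0 hit  d=D]
7: W B4 -> L0 hit  d=D]
8: R B0 -> L0 miss wb->B4  d=-]
9: R B2 -> L0 miss  d=-]
10: R B3 -> L1 hit  d=-]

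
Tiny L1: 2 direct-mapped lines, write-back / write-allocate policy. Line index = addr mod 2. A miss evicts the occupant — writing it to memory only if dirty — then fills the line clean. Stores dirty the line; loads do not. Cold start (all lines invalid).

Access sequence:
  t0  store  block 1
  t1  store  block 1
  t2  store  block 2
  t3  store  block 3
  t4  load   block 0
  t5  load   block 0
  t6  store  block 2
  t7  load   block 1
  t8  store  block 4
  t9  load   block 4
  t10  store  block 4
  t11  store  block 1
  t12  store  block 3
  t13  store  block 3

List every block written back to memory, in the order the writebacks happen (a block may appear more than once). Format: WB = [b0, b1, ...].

0: W B1 → L1 miss [D]
1: W B1 → L1 hit [D]
2: W B2 → L0 miss [D]
3: W B3 → L1 miss wb→B1 [D]
4: R B0 → L0 miss wb→B2 [-]
5: R B0 → L0 hit [-]
6: W B2 → L0 miss [D]
7: R B1 → L1 miss wb→B3 [-]
8: W B4 → L0 miss wb→B2 [D]
9: R B4 → L0 hit [D]
10: W B4 → L0 hit [D]
11: W B1 → L1 hit [D]
12: W B3 → L1 miss wb→B1 [D]
13: W B3 → L1 hit [D]

WB = [1, 2, 3, 2, 1]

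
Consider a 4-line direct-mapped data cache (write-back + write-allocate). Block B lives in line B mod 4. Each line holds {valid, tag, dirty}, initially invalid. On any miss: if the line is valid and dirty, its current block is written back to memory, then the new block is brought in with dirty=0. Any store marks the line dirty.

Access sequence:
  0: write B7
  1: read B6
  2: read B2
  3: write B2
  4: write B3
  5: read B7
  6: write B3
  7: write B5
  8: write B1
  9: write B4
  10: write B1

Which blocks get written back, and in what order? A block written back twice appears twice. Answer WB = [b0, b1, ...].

WB = [7, 3, 5]

0: W B7 → L3 miss [D]
1: R B6 → L2 miss [-]
2: R B2 → L2 miss [-]
3: W B2 → L2 hit [D]
4: W B3 → L3 miss wb→B7 [D]
5: R B7 → L3 miss wb→B3 [-]
6: W B3 → L3 miss [D]
7: W B5 → L1 miss [D]
8: W B1 → L1 miss wb→B5 [D]
9: W B4 → L0 miss [D]
10: W B1 → L1 hit [D]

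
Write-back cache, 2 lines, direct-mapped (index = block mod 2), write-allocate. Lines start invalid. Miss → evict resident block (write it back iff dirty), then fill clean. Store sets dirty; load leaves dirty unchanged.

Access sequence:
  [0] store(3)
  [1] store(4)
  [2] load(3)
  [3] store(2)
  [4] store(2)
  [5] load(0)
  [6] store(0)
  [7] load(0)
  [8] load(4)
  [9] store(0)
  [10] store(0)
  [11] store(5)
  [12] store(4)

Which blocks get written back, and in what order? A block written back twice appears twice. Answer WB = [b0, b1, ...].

WB = [4, 2, 0, 3, 0]

0: W B3 → L1 miss [D]
1: W B4 → L0 miss [D]
2: R B3 → L1 hit [D]
3: W B2 → L0 miss wb→B4 [D]
4: W B2 → L0 hit [D]
5: R B0 → L0 miss wb→B2 [-]
6: W B0 → L0 hit [D]
7: R B0 → L0 hit [D]
8: R B4 → L0 miss wb→B0 [-]
9: W B0 → L0 miss [D]
10: W B0 → L0 hit [D]
11: W B5 → L1 miss wb→B3 [D]
12: W B4 → L0 miss wb→B0 [D]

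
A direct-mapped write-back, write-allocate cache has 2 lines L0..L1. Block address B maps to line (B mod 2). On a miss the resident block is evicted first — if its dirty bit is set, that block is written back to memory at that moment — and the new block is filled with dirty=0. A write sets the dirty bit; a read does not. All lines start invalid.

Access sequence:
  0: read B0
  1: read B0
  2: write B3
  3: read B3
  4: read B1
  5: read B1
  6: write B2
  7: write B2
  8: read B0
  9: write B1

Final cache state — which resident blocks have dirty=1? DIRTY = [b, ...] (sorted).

DIRTY = [1]

0: R B0 -> L0 miss  d=-]
1: R B0 -> L0 hit  d=-]
2: W B3 -> L1 miss  d=D]
3: R B3 -> L1 hit  d=D]
4: R B1 -> L1 miss wb->B3  d=-]
5: R B1 -> L1 hit  d=-]
6: W B2 -> L0 miss  d=D]
7: W B2 -> L0 hit  d=D]
8: R B0 -> L0 miss wb->B2  d=-]
9: W B1 -> L1 hit  d=D]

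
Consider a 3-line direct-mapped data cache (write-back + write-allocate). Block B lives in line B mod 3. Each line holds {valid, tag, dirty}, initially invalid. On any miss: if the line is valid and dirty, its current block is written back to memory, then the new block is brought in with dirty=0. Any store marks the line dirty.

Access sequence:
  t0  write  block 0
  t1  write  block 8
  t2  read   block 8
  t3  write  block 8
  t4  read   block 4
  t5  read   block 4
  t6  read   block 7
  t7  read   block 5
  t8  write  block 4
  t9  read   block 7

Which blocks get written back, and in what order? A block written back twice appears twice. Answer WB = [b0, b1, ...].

0: W B0 -> L0 miss  d=D]
1: W B8 -> L2 miss  d=D]
2: R B8 -> L2 hit  d=D]
3: W B8 -> L2 hit  d=D]
4: R B4 -> L1 miss  d=-]
5: R B4 -> L1 hit  d=-]
6: R B7 -> L1 miss  d=-]
7: R B5 -> L2 miss wb->B8  d=-]
8: W B4 -> L1 miss  d=D]
9: R B7 -> L1 miss wb->B4  d=-]

WB = [8, 4]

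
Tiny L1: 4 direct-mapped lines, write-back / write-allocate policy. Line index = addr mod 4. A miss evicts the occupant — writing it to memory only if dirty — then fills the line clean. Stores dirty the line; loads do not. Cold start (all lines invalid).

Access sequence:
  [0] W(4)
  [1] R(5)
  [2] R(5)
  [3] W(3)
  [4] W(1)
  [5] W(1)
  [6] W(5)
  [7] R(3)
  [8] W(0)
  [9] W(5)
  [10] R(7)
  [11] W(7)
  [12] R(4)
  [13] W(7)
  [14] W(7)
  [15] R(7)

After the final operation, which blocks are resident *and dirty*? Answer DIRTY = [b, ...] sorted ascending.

0: W B4 → L0 miss [D]
1: R B5 → L1 miss [-]
2: R B5 → L1 hit [-]
3: W B3 → L3 miss [D]
4: W B1 → L1 miss [D]
5: W B1 → L1 hit [D]
6: W B5 → L1 miss wb→B1 [D]
7: R B3 → L3 hit [D]
8: W B0 → L0 miss wb→B4 [D]
9: W B5 → L1 hit [D]
10: R B7 → L3 miss wb→B3 [-]
11: W B7 → L3 hit [D]
12: R B4 → L0 miss wb→B0 [-]
13: W B7 → L3 hit [D]
14: W B7 → L3 hit [D]
15: R B7 → L3 hit [D]

DIRTY = [5, 7]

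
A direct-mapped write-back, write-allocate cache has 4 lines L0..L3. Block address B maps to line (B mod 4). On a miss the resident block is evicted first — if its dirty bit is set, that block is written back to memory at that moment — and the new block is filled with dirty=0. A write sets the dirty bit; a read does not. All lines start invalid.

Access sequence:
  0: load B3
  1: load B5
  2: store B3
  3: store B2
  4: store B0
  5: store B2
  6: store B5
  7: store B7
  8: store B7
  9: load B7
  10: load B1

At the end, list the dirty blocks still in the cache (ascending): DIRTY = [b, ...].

0: R B3 -> L3 miss  d=-]
1: R B5 -> L1 miss  d=-]
2: W B3 -> L3 hit  d=D]
3: W B2 -> L2 miss  d=D]
4: W B0 -> L0 miss  d=D]
5: W B2 -> L2 hit  d=D]
6: W B5 -> L1 hit  d=D]
7: W B7 -> L3 miss wb->B3  d=D]
8: W B7 -> L3 hit  d=D]
9: R B7 -> L3 hit  d=D]
10: R B1 -> L1 miss wb->B5  d=-]

DIRTY = [0, 2, 7]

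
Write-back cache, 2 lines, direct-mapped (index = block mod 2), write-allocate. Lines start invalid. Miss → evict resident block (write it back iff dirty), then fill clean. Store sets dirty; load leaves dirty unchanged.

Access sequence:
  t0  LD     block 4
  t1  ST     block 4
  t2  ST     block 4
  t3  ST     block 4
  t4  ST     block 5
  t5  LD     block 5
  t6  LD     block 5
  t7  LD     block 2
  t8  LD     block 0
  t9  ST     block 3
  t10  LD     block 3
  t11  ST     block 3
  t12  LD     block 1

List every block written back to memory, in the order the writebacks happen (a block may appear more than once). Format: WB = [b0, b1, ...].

WB = [4, 5, 3]

0: R B4 -> L0 miss  d=-]
1: W B4 -> L0 hit  d=D]
2: W B4 -> L0 hit  d=D]
3: W B4 -> L0 hit  d=D]
4: W B5 -> L1 miss  d=D]
5: R B5 -> L1 hit  d=D]
6: R B5 -> L1 hit  d=D]
7: R B2 -> L0 miss wb->B4  d=-]
8: R B0 -> L0 miss  d=-]
9: W B3 -> L1 miss wb->B5  d=D]
10: R B3 -> L1 hit  d=D]
11: W B3 -> L1 hit  d=D]
12: R B1 -> L1 miss wb->B3  d=-]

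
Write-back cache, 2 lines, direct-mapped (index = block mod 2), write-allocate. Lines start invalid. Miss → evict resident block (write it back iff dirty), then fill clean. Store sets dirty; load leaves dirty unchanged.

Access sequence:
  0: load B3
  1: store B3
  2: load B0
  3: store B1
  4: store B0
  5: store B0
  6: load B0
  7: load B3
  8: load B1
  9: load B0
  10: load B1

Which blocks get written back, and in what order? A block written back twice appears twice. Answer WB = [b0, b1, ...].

WB = [3, 1]

  0 | R B3 → L1 miss [-]
  1 | W B3 → L1 hit [D]
  2 | R B0 → L0 miss [-]
  3 | W B1 → L1 miss wb→B3 [D]
  4 | W B0 → L0 hit [D]
  5 | W B0 → L0 hit [D]
  6 | R B0 → L0 hit [D]
  7 | R B3 → L1 miss wb→B1 [-]
  8 | R B1 → L1 miss [-]
  9 | R B0 → L0 hit [D]
  10 | R B1 → L1 hit [-]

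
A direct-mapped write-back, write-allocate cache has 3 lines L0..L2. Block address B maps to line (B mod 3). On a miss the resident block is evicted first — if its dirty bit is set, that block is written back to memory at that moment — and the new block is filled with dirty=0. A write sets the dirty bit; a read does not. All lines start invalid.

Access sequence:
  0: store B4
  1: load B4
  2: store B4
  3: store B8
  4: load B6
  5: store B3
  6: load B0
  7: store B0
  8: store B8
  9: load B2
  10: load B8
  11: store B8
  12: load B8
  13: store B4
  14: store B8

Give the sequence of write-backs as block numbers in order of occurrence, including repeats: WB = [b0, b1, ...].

0: W B4 → L1 miss [D]
1: R B4 → L1 hit [D]
2: W B4 → L1 hit [D]
3: W B8 → L2 miss [D]
4: R B6 → L0 miss [-]
5: W B3 → L0 miss [D]
6: R B0 → L0 miss wb→B3 [-]
7: W B0 → L0 hit [D]
8: W B8 → L2 hit [D]
9: R B2 → L2 miss wb→B8 [-]
10: R B8 → L2 miss [-]
11: W B8 → L2 hit [D]
12: R B8 → L2 hit [D]
13: W B4 → L1 hit [D]
14: W B8 → L2 hit [D]

WB = [3, 8]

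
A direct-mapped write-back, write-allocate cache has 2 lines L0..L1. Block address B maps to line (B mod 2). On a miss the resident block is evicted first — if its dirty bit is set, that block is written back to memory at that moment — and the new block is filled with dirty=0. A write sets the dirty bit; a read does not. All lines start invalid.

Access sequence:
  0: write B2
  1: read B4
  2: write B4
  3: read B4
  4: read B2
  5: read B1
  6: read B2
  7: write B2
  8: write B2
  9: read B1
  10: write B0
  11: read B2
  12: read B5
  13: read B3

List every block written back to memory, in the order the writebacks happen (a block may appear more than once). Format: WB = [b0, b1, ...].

WB = [2, 4, 2, 0]

0: W B2 → L0 miss [D]
1: R B4 → L0 miss wb→B2 [-]
2: W B4 → L0 hit [D]
3: R B4 → L0 hit [D]
4: R B2 → L0 miss wb→B4 [-]
5: R B1 → L1 miss [-]
6: R B2 → L0 hit [-]
7: W B2 → L0 hit [D]
8: W B2 → L0 hit [D]
9: R B1 → L1 hit [-]
10: W B0 → L0 miss wb→B2 [D]
11: R B2 → L0 miss wb→B0 [-]
12: R B5 → L1 miss [-]
13: R B3 → L1 miss [-]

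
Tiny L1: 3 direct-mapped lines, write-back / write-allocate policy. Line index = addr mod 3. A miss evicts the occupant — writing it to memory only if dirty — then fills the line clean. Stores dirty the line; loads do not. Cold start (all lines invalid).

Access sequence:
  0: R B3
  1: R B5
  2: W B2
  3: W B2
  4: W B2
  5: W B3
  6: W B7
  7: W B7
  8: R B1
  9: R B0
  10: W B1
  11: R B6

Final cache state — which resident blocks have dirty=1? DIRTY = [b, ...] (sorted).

DIRTY = [1, 2]

0: R B3 -> L0 miss  d=-]
1: R B5 -> L2 miss  d=-]
2: W B2 -> L2 miss  d=D]
3: W B2 -> L2 hit  d=D]
4: W B2 -> L2 hit  d=D]
5: W B3 -> L0 hit  d=D]
6: W B7 -> L1 miss  d=D]
7: W B7 -> L1 hit  d=D]
8: R B1 -> L1 miss wb->B7  d=-]
9: R B0 -> L0 miss wb->B3  d=-]
10: W B1 -> L1 hit  d=D]
11: R B6 -> L0 miss  d=-]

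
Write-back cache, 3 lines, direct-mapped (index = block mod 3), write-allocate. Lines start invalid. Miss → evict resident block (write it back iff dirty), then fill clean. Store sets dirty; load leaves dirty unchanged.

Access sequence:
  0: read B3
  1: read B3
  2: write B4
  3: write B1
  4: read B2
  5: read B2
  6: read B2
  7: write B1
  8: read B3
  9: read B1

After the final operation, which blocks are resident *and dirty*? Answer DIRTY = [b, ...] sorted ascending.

DIRTY = [1]

0: R B3 → L0 miss [-]
1: R B3 → L0 hit [-]
2: W B4 → L1 miss [D]
3: W B1 → L1 miss wb→B4 [D]
4: R B2 → L2 miss [-]
5: R B2 → L2 hit [-]
6: R B2 → L2 hit [-]
7: W B1 → L1 hit [D]
8: R B3 → L0 hit [-]
9: R B1 → L1 hit [D]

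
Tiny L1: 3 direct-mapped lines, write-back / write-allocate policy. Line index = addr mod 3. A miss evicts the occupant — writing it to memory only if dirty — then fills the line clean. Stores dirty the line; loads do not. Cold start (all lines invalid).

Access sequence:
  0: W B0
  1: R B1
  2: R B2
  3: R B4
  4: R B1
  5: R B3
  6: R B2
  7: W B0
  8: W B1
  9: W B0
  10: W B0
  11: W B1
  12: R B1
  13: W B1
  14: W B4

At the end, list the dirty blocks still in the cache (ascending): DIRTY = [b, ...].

0: W B0 -> L0 miss  d=D]
1: R B1 -> L1 miss  d=-]
2: R B2 -> L2 miss  d=-]
3: R B4 -> L1 miss  d=-]
4: R B1 -> L1 miss  d=-]
5: R B3 -> L0 miss wb->B0  d=-]
6: R B2 -> L2 hit  d=-]
7: W B0 -> L0 miss  d=D]
8: W B1 -> L1 hit  d=D]
9: W B0 -> L0 hit  d=D]
10: W B0 -> L0 hit  d=D]
11: W B1 -> L1 hit  d=D]
12: R B1 -> L1 hit  d=D]
13: W B1 -> L1 hit  d=D]
14: W B4 -> L1 miss wb->B1  d=D]

DIRTY = [0, 4]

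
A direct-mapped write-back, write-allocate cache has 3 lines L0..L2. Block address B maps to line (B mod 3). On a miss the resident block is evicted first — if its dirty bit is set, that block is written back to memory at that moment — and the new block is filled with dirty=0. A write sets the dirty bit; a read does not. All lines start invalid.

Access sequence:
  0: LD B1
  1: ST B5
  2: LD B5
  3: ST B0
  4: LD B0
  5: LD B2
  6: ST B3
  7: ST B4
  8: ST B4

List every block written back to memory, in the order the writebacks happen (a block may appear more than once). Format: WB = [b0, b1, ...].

WB = [5, 0]

  0 | R B1 → L1 miss [-]
  1 | W B5 → L2 miss [D]
  2 | R B5 → L2 hit [D]
  3 | W B0 → L0 miss [D]
  4 | R B0 → L0 hit [D]
  5 | R B2 → L2 miss wb→B5 [-]
  6 | W B3 → L0 miss wb→B0 [D]
  7 | W B4 → L1 miss [D]
  8 | W B4 → L1 hit [D]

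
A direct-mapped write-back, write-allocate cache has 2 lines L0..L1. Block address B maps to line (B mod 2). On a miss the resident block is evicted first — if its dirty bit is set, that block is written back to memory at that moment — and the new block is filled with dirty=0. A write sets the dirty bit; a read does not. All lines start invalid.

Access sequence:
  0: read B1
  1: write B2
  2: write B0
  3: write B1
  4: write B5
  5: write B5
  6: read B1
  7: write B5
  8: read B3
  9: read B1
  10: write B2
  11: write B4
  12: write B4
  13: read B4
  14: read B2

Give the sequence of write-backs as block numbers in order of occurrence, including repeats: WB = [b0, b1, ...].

0: R B1 → L1 miss [-]
1: W B2 → L0 miss [D]
2: W B0 → L0 miss wb→B2 [D]
3: W B1 → L1 hit [D]
4: W B5 → L1 miss wb→B1 [D]
5: W B5 → L1 hit [D]
6: R B1 → L1 miss wb→B5 [-]
7: W B5 → L1 miss [D]
8: R B3 → L1 miss wb→B5 [-]
9: R B1 → L1 miss [-]
10: W B2 → L0 miss wb→B0 [D]
11: W B4 → L0 miss wb→B2 [D]
12: W B4 → L0 hit [D]
13: R B4 → L0 hit [D]
14: R B2 → L0 miss wb→B4 [-]

WB = [2, 1, 5, 5, 0, 2, 4]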